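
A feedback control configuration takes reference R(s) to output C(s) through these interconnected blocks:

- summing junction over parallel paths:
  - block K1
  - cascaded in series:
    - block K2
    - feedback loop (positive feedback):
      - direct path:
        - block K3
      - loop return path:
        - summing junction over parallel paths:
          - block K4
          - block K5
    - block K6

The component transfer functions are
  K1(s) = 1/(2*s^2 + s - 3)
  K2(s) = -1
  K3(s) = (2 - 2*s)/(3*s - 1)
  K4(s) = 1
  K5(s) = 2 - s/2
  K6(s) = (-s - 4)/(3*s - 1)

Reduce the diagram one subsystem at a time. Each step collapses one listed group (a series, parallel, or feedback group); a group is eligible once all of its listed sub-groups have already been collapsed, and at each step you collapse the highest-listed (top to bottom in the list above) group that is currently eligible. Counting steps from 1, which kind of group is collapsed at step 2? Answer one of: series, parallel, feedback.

Step 1. parallel reduction of K4, K5
Step 2. feedback reduction of K3, (K4+K5)
Step 3. combine K2, [K3/(1-K3*(K4+K5))], K6 in series
Step 4. combine K1, (K2*[K3/(1-K3*(K4+K5))]*K6) in parallel
Step 2 collapses a feedback group.

Answer: feedback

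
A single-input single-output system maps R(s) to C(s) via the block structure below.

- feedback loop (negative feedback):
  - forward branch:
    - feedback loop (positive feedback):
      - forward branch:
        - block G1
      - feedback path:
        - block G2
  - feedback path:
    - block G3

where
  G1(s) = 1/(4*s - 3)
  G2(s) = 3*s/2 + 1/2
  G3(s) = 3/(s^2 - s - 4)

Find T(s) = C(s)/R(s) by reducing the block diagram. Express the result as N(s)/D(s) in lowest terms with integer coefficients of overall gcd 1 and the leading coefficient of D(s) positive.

Step 1. apply the feedback formula to G1, G2, giving 2/(5*s - 7)
Step 2. collapse the loop ([G1/(1-G1*G2)] forward, G3 return), giving the overall T(s)

Answer: (2*s^2 - 2*s - 8)/(5*s^3 - 12*s^2 - 13*s + 34)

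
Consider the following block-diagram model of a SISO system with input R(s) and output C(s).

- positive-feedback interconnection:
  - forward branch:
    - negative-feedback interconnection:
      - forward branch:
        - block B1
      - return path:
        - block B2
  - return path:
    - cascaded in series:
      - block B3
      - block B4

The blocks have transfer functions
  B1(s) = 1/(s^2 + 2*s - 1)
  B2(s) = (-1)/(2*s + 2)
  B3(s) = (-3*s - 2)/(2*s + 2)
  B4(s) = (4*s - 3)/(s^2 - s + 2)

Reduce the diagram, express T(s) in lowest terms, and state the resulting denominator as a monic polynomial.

1. apply the feedback formula to B1, B2 -> (2*s + 2)/(2*s^3 + 6*s^2 + 2*s - 3)
2. cascade B3, B4 -> (-12*s^2 + s + 6)/(2*s^3 + 2*s + 4)
3. reduce the feedback loop with forward [B1/(1+B1*B2)] and return (B3*B4) -> (2*s^3 + 2*s + 4)/(2*s^5 + 4*s^4 + 19*s^2 + 6*s - 12)
Step 3 gives the fully reduced T(s), with no common factor left to cancel. The denominator's leading coefficient is 2, so divide each of its coefficients by 2 to get the monic form.

Answer: s^5 + 2*s^4 + 19*s^2/2 + 3*s - 6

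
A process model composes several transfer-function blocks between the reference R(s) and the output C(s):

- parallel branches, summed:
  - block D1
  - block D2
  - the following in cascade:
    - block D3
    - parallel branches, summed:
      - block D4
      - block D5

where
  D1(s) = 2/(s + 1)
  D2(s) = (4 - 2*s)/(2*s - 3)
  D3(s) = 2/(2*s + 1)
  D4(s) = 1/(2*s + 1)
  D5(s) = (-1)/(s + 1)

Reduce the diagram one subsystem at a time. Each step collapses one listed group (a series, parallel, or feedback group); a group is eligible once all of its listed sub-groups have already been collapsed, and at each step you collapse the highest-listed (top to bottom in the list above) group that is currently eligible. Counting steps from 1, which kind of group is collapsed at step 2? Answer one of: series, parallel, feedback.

Answer: series

Working:
Step 1. reduce the parallel group D4, D5
Step 2. cascade D3, (D4+D5)
Step 3. sum the parallel branches D1, D2, (D3*(D4+D5))
At step 2 the group reduced is series.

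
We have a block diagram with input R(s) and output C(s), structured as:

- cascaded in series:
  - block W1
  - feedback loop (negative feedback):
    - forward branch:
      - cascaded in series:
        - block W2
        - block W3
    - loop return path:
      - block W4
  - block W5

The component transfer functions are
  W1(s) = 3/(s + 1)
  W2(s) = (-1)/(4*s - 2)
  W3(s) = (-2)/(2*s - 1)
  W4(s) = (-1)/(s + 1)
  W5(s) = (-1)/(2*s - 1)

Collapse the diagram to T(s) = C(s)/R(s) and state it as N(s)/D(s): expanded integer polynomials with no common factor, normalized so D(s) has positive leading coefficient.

Reducing step by step:

Step 1 - cascade W2, W3 -> 1/(4*s^2 - 4*s + 1)
Step 2 - reduce the feedback loop with forward (W2*W3) and return W4 -> (s + 1)/(4*s^3 - 3*s)
Step 3 - multiply W1, [(W2*W3)/(1+(W2*W3)*W4)], W5 (series): this yields T(s), and no further normalization is needed

Answer: (-3)/(8*s^4 - 4*s^3 - 6*s^2 + 3*s)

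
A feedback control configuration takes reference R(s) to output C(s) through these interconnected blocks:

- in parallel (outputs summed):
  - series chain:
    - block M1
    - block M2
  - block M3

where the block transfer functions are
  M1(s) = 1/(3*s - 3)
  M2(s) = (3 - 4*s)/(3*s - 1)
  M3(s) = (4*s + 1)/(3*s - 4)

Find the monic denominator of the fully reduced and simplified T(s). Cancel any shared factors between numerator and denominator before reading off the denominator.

The answer is s^3 - 8*s^2/3 + 19*s/9 - 4/9.

Reasoning:
(1) combine M1, M2 in series, giving (3 - 4*s)/(9*s^2 - 12*s + 3)
(2) sum the parallel branches (M1*M2), M3, giving (36*s^3 - 51*s^2 + 25*s - 9)/(27*s^3 - 72*s^2 + 57*s - 12)
No further cancellation is possible in the step-2 result, so that is T(s). Its denominator becomes monic after dividing by the leading coefficient 27.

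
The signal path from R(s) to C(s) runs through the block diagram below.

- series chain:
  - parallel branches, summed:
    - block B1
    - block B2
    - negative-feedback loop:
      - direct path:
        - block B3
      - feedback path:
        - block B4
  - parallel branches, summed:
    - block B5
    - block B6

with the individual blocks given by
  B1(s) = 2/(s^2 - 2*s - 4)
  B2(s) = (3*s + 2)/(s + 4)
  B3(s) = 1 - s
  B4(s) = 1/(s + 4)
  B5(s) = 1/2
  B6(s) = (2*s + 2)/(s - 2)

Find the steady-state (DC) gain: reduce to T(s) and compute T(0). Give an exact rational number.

[1] collapse the loop (B3 forward, B4 return): -s^2/5 - 3*s/5 + 4/5
[2] sum the parallel branches B1, B2, [B3/(1+B3*B4)]: (-s^5 - 5*s^4 + 25*s^3 + 40*s^2 - 70*s - 64)/(5*s^3 + 10*s^2 - 60*s - 80)
[3] reduce the parallel group B5, B6: (5*s + 2)/(2*s - 4)
[4] reduce the series chain (B1+B2+[B3/(1+B3*B4)]), (B5+B6): (-5*s^6 - 27*s^5 + 115*s^4 + 250*s^3 - 270*s^2 - 460*s - 128)/(10*s^4 - 160*s^2 + 80*s + 320)
That last expression is T(s); at s = 0 only the constant terms survive, so T(0) = -128/320 = -2/5.

Answer: -2/5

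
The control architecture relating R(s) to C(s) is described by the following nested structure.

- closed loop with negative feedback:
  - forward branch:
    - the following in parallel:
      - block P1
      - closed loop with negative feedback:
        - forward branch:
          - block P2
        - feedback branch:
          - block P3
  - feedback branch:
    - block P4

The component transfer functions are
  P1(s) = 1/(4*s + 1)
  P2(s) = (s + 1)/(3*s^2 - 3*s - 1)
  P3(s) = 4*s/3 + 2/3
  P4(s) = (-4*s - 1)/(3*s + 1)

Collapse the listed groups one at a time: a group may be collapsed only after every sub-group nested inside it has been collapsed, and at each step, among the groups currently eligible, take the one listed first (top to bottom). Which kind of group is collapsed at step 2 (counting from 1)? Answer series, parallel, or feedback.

Step 1: close the feedback loop around P2, P3
Step 2: parallel reduction of P1, [P2/(1+P2*P3)]
Step 3: close the feedback loop around (P1+[P2/(1+P2*P3)]), P4
So the answer for step 2 is parallel.

Hence the answer: parallel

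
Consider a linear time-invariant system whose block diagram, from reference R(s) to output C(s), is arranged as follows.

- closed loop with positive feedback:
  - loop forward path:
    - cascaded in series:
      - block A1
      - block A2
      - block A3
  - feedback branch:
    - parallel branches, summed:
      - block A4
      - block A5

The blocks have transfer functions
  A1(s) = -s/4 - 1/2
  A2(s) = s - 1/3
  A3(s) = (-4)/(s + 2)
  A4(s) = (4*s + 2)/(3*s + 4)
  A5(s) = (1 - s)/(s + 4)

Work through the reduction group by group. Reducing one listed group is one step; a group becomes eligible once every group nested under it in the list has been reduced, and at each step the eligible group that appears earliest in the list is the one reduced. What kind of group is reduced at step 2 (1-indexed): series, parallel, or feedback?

The answer is parallel.

Reasoning:
Step 1. cascade A1, A2, A3
Step 2. sum the parallel branches A4, A5
Step 3. feedback reduction of (A1*A2*A3), (A4+A5)
The group at step 2 is a parallel group.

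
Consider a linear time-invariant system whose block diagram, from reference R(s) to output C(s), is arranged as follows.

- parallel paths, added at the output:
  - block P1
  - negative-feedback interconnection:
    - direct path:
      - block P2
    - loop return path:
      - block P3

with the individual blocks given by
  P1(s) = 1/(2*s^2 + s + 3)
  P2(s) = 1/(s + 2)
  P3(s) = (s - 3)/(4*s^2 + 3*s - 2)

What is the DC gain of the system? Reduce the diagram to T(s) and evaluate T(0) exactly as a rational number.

Step 1 - reduce the feedback loop with forward P2 and return P3: (4*s^2 + 3*s - 2)/(4*s^3 + 11*s^2 + 5*s - 7)
Step 2 - parallel reduction of P1, [P2/(1+P2*P3)]: (8*s^4 + 14*s^3 + 22*s^2 + 12*s - 13)/(8*s^5 + 26*s^4 + 33*s^3 + 24*s^2 + 8*s - 21)
Step 2 gives the overall T(s). Then T(0) = -13/(-21) = 13/21.

Final answer: 13/21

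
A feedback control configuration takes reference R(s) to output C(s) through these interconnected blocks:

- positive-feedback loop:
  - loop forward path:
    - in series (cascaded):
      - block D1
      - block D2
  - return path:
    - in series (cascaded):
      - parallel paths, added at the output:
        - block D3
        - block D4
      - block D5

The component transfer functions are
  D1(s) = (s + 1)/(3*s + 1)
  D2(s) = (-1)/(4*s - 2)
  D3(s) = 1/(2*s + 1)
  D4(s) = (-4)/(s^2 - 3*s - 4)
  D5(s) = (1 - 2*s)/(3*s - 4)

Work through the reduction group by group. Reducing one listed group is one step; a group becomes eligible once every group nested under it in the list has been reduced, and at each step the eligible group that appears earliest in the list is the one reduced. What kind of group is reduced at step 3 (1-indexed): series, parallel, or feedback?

Reducing step by step:

(1) reduce the series chain D1, D2
(2) combine D3, D4 in parallel
(3) cascade (D3+D4), D5
(4) collapse the loop ((D1*D2) forward, ((D3+D4)*D5) return)
The group at step 3 is a series group.

Answer: series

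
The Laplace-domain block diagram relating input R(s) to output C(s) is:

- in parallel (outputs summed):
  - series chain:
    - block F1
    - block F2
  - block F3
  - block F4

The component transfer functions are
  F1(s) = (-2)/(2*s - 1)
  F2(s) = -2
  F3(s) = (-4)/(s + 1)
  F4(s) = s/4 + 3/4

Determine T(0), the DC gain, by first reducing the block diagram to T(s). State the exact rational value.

Step 1. multiply F1, F2 (series) gives 4/(2*s - 1)
Step 2. reduce the parallel group (F1*F2), F3, F4 gives (2*s^3 + 7*s^2 - 14*s + 29)/(8*s^2 + 4*s - 4)
DC gain: substitute s = 0 into T(s) from step 2: T(0) = 29/(-4) = -29/4.

Answer: -29/4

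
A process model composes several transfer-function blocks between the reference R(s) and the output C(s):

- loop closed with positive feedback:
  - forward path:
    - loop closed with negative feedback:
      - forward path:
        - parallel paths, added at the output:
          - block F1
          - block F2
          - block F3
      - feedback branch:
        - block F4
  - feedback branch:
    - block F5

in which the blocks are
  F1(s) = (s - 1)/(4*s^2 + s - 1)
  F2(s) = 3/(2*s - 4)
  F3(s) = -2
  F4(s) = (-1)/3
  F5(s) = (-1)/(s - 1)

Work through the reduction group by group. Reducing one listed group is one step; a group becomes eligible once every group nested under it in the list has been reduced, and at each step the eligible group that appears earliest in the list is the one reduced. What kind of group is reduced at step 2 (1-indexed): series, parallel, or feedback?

Step 1 - sum the parallel branches F1, F2, F3
Step 2 - apply the feedback formula to (F1+F2+F3), F4
Step 3 - reduce the feedback loop with forward [(F1+F2+F3)/(1+(F1+F2+F3)*F4)] and return F5
Step 2 collapses a feedback group.

Answer: feedback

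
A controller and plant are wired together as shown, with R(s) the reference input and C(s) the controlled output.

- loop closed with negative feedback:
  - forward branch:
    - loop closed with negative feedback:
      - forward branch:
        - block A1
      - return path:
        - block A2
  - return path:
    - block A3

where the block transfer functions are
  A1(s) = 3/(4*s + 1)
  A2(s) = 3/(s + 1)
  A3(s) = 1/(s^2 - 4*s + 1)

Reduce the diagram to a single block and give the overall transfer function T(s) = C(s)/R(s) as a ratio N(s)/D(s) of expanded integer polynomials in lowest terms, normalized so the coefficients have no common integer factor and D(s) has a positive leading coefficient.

1. feedback reduction of A1, A2; result (3*s + 3)/(4*s^2 + 5*s + 10)
2. collapse the loop ([A1/(1+A1*A2)] forward, A3 return) - this is the overall T(s), already in the required normalized form

Hence the answer: (3*s^3 - 9*s^2 - 9*s + 3)/(4*s^4 - 11*s^3 - 6*s^2 - 32*s + 13)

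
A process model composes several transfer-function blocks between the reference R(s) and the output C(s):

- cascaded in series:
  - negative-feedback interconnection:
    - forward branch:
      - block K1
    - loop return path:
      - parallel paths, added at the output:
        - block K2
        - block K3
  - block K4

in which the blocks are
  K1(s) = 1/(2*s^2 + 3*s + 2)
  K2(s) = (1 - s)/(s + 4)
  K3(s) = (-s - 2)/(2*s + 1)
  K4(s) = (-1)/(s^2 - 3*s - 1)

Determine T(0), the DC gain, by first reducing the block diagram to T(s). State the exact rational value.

First reduce the diagram to T(s).

[1] sum the parallel branches K2, K3 -> (-3*s^2 - 5*s - 7)/(2*s^2 + 9*s + 4)
[2] reduce the feedback loop with forward K1 and return (K2+K3) -> (2*s^2 + 9*s + 4)/(4*s^4 + 24*s^3 + 36*s^2 + 25*s + 1)
[3] cascade [K1/(1+K1*(K2+K3))], K4 -> (-2*s^2 - 9*s - 4)/(4*s^6 + 12*s^5 - 40*s^4 - 107*s^3 - 110*s^2 - 28*s - 1)
DC gain: substitute s = 0 into T(s) from step 3: T(0) = -4/(-1) = 4.

Answer: 4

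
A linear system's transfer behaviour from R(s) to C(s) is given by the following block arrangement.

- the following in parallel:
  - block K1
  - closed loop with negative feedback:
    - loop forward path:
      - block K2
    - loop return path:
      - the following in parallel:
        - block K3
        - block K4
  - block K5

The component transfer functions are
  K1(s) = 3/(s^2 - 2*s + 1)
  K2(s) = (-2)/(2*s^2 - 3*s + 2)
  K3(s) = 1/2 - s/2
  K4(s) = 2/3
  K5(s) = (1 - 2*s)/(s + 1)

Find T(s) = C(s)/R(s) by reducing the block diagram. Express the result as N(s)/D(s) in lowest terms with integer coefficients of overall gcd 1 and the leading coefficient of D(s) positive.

Step 1. parallel reduction of K3, K4: 7/6 - s/2
Step 2. feedback reduction of K2, (K3+K4): (-6)/(6*s^2 - 6*s - 1)
Step 3. add K1, [K2/(1+K2*(K3+K4))], K5 (parallel), which is the overall transfer function T(s) = C(s)/R(s) in lowest terms

Answer: (-12*s^5 + 42*s^4 - 40*s^3 + 31*s^2 - 17*s - 10)/(6*s^5 - 12*s^4 - s^3 + 13*s^2 - 5*s - 1)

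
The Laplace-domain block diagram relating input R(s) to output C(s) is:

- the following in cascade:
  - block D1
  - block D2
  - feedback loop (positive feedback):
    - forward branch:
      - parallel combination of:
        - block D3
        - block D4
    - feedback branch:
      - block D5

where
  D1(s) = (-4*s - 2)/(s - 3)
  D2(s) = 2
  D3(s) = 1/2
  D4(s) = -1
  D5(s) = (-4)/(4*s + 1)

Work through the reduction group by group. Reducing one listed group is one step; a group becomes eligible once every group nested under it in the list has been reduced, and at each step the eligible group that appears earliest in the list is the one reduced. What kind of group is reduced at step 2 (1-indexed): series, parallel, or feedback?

Reducing step by step:

Step 1 - parallel reduction of D3, D4
Step 2 - apply the feedback formula to (D3+D4), D5
Step 3 - cascade D1, D2, [(D3+D4)/(1-(D3+D4)*D5)]
The group at step 2 is a feedback group.

Answer: feedback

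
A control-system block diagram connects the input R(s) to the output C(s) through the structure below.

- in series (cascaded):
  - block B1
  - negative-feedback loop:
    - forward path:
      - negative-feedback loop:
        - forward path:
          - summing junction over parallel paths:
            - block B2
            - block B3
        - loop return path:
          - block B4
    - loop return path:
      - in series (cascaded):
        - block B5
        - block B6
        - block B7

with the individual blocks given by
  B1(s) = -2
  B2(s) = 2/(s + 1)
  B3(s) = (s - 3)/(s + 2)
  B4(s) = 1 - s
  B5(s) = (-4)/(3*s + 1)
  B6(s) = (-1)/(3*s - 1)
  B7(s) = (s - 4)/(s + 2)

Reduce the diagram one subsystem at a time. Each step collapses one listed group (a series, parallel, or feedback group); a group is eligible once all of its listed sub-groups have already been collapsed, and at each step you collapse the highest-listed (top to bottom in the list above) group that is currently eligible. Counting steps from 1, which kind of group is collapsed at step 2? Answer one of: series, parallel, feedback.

The answer is feedback.

Reasoning:
1. sum the parallel branches B2, B3
2. close the feedback loop around (B2+B3), B4
3. cascade B5, B6, B7
4. close the feedback loop around [(B2+B3)/(1+(B2+B3)*B4)], (B5*B6*B7)
5. combine B1, [[(B2+B3)/(1+(B2+B3)*B4)]/(1+[(B2+B3)/(1+(B2+B3)*B4)]*(B5*B6*B7))] in series
The group at step 2 is a feedback group.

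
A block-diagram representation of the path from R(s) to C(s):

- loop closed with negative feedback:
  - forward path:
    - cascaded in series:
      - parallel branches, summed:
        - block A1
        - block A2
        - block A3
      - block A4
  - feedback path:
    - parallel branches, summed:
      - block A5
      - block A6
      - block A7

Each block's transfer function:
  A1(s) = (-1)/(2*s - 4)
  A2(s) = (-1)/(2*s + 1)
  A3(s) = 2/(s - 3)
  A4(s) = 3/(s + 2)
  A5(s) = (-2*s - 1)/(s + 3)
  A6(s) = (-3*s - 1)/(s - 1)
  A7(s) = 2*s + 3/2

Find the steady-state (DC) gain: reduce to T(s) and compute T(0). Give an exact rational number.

Answer: 102/173

Working:
Step 1. combine A1, A2, A3 in parallel: (4*s^2 + 3*s - 17)/(4*s^3 - 18*s^2 + 14*s + 12)
Step 2. combine (A1+A2+A3), A4 in series: (12*s^2 + 9*s - 51)/(4*s^4 - 10*s^3 - 22*s^2 + 40*s + 24)
Step 3. reduce the parallel group A5, A6, A7: (4*s^3 + s^2 - 24*s - 13)/(2*s^2 + 4*s - 6)
Step 4. close the feedback loop around ((A1+A2+A3)*A4), (A5+A6+A7): (24*s^4 + 66*s^3 - 138*s^2 - 258*s + 306)/(8*s^6 + 44*s^5 - 60*s^4 - 431*s^3 - 83*s^2 + 963*s + 519)
That last expression is T(s); at s = 0 only the constant terms survive, so T(0) = 306/519 = 102/173.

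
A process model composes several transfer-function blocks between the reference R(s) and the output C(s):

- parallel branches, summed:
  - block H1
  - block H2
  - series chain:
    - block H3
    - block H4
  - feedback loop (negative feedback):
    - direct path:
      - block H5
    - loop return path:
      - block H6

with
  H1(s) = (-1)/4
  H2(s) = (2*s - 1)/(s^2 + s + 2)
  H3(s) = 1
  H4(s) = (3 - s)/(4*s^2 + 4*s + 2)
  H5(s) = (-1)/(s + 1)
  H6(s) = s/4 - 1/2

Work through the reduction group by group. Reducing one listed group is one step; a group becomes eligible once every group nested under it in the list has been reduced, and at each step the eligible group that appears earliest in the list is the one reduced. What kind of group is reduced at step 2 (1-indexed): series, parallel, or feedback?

Step 1. multiply H3, H4 (series)
Step 2. feedback reduction of H5, H6
Step 3. sum the parallel branches H1, H2, (H3*H4), [H5/(1+H5*H6)]
So the answer for step 2 is feedback.

Hence the answer: feedback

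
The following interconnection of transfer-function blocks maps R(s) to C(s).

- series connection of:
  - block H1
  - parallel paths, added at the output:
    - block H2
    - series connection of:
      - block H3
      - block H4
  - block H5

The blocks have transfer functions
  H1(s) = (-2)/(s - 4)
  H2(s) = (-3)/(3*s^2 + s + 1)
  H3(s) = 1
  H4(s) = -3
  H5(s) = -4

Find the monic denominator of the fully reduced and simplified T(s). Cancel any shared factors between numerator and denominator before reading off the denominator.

Answer: s^3 - 11*s^2/3 - s - 4/3

Working:
1. series reduction of H3, H4: -3
2. reduce the parallel group H2, (H3*H4): (-9*s^2 - 3*s - 6)/(3*s^2 + s + 1)
3. reduce the series chain H1, (H2+(H3*H4)), H5: (-72*s^2 - 24*s - 48)/(3*s^3 - 11*s^2 - 3*s - 4)
T(s) is the step-3 result (common factors already cancelled). Leading coefficient of the denominator: 3. Divide through by 3 for the monic polynomial.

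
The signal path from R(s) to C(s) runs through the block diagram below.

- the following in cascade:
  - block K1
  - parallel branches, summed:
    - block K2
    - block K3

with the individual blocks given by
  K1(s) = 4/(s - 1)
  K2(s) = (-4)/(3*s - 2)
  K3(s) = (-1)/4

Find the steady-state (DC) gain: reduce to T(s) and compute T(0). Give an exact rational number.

Answer: -7

Working:
Step 1 - parallel reduction of K2, K3; result (-3*s - 14)/(12*s - 8)
Step 2 - series reduction of K1, (K2+K3); result (-3*s - 14)/(3*s^2 - 5*s + 2)
That last expression is T(s); at s = 0 only the constant terms survive, so T(0) = -14/2 = -7.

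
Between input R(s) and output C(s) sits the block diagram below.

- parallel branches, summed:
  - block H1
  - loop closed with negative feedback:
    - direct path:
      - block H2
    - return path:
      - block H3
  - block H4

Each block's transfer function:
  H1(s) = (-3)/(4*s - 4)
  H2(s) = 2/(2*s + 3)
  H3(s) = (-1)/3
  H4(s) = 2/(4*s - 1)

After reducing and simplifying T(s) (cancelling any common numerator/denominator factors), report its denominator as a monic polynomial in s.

First reduce the diagram to T(s).

(1) collapse the loop (H2 forward, H3 return), giving 6/(6*s + 7)
(2) sum the parallel branches H1, [H2/(1+H2*H3)], H4, giving (72*s^2 - 178*s - 11)/(96*s^3 - 8*s^2 - 116*s + 28)
No further cancellation is possible in the step-2 result, so that is T(s). Its denominator becomes monic after dividing by the leading coefficient 96.

Answer: s^3 - s^2/12 - 29*s/24 + 7/24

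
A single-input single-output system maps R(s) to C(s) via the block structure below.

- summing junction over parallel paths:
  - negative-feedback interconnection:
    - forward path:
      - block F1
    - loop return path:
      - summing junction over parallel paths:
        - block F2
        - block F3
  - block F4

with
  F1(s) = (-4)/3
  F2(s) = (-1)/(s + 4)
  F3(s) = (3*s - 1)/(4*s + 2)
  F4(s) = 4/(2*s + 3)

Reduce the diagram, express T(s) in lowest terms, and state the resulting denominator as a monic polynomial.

First reduce the diagram to T(s).

Step 1 - parallel reduction of F2, F3 gives (3*s^2 + 7*s - 6)/(4*s^2 + 18*s + 8)
Step 2 - collapse the loop (F1 forward, (F2+F3) return) gives (-8*s^2 - 36*s - 16)/(13*s + 24)
Step 3 - parallel reduction of [F1/(1+F1*(F2+F3))], F4 gives (-16*s^3 - 96*s^2 - 88*s + 48)/(26*s^2 + 87*s + 72)
The result of step 3 is T(s) in lowest terms. Its denominator has leading coefficient 26; dividing the denominator through by 26 makes it monic.

Answer: s^2 + 87*s/26 + 36/13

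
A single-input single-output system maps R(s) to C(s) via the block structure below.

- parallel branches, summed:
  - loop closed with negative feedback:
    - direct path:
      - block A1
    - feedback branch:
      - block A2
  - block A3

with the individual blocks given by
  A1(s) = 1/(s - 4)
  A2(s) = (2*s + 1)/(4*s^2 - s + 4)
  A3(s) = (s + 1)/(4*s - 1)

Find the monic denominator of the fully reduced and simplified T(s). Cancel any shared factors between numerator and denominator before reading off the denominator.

Reducing step by step:

1. apply the feedback formula to A1, A2, giving (4*s^2 - s + 4)/(4*s^3 - 17*s^2 + 10*s - 15)
2. reduce the parallel group [A1/(1+A1*A2)], A3, giving (4*s^4 + 3*s^3 - 15*s^2 + 12*s - 19)/(16*s^4 - 72*s^3 + 57*s^2 - 70*s + 15)
Step 2 gives the fully reduced T(s), with no common factor left to cancel. The denominator's leading coefficient is 16, so divide each of its coefficients by 16 to get the monic form.

Answer: s^4 - 9*s^3/2 + 57*s^2/16 - 35*s/8 + 15/16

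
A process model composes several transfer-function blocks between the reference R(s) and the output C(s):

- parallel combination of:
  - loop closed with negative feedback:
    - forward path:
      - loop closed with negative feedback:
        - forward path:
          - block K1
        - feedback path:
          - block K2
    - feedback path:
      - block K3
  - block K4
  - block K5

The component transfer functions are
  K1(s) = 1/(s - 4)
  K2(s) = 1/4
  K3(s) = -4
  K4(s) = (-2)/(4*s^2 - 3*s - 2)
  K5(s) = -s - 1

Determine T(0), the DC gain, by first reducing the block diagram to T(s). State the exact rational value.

Step 1 - reduce the feedback loop with forward K1 and return K2 gives 4/(4*s - 15)
Step 2 - collapse the loop ([K1/(1+K1*K2)] forward, K3 return) gives 4/(4*s - 31)
Step 3 - combine [[K1/(1+K1*K2)]/(1+[K1/(1+K1*K2)]*K3)], K4, K5 in parallel gives (-16*s^4 + 120*s^3 + 67*s^2 - 167*s - 8)/(16*s^3 - 136*s^2 + 85*s + 62)
That last expression is T(s); at s = 0 only the constant terms survive, so T(0) = -8/62 = -4/31.

Hence the answer: -4/31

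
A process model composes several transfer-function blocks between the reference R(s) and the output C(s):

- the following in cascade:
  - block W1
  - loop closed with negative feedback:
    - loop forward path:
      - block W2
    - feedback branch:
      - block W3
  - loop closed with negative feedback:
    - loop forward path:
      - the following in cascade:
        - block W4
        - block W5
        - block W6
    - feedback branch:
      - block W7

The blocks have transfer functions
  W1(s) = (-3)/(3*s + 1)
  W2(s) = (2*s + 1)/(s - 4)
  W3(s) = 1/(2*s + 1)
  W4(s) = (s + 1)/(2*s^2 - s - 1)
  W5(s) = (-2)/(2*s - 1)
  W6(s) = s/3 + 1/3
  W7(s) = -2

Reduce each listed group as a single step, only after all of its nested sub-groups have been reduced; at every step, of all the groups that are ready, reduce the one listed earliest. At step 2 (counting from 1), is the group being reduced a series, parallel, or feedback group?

Answer: series

Working:
Step 1: feedback reduction of W2, W3
Step 2: cascade W4, W5, W6
Step 3: apply the feedback formula to (W4*W5*W6), W7
Step 4: multiply W1, [W2/(1+W2*W3)], [(W4*W5*W6)/(1+(W4*W5*W6)*W7)] (series)
Step 2: series.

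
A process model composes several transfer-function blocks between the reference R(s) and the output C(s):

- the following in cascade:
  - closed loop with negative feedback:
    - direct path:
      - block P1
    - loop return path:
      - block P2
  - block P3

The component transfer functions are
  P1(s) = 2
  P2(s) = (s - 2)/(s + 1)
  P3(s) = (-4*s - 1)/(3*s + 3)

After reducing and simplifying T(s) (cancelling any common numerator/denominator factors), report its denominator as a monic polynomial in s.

The answer is s - 1.

Reasoning:
Step 1. close the feedback loop around P1, P2 gives (2*s + 2)/(3*s - 3)
Step 2. combine [P1/(1+P1*P2)], P3 in series gives (-8*s - 2)/(9*s - 9)
No further cancellation is possible in the step-2 result, so that is T(s). Its denominator becomes monic after dividing by the leading coefficient 9.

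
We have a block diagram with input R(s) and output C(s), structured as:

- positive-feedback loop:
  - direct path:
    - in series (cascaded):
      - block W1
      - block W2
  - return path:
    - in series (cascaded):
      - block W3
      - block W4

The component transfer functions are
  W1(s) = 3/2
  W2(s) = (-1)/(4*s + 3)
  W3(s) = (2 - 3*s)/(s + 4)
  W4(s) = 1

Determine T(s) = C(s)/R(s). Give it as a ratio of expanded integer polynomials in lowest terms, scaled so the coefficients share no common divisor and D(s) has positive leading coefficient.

Reducing step by step:

1. combine W1, W2 in series -> (-3)/(8*s + 6)
2. series reduction of W3, W4 -> (2 - 3*s)/(s + 4)
3. reduce the feedback loop with forward (W1*W2) and return (W3*W4), which is the overall transfer function T(s) = C(s)/R(s) in lowest terms

Answer: (-3*s - 12)/(8*s^2 + 29*s + 30)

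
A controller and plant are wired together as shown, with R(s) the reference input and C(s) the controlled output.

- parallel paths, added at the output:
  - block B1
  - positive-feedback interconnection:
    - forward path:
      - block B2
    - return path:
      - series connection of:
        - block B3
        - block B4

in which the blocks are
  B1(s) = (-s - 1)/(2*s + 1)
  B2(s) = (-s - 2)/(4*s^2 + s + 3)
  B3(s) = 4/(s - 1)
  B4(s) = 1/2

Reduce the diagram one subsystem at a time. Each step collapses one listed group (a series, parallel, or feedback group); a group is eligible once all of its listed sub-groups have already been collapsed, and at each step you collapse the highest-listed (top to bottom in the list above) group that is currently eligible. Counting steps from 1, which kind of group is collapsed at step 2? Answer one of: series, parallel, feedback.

Step 1. combine B3, B4 in series
Step 2. close the feedback loop around B2, (B3*B4)
Step 3. parallel reduction of B1, [B2/(1-B2*(B3*B4))]
The group at step 2 is a feedback group.

Therefore the answer is feedback.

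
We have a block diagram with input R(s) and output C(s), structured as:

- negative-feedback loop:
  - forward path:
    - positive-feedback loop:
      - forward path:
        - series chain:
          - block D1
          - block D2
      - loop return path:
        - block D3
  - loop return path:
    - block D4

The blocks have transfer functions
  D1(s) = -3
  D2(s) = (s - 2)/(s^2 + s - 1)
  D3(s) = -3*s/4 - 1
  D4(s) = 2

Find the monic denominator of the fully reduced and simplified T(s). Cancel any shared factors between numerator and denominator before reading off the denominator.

1. series reduction of D1, D2 -> (6 - 3*s)/(s^2 + s - 1)
2. reduce the feedback loop with forward (D1*D2) and return D3 -> (12*s - 24)/(5*s^2 - 10*s - 20)
3. apply the feedback formula to [(D1*D2)/(1-(D1*D2)*D3)], D4 -> (12*s - 24)/(5*s^2 + 14*s - 68)
That last expression is T(s), already simplified. Scaling its denominator by 1/5 (the reciprocal of the leading coefficient) yields the monic denominator.

Therefore the answer is s^2 + 14*s/5 - 68/5.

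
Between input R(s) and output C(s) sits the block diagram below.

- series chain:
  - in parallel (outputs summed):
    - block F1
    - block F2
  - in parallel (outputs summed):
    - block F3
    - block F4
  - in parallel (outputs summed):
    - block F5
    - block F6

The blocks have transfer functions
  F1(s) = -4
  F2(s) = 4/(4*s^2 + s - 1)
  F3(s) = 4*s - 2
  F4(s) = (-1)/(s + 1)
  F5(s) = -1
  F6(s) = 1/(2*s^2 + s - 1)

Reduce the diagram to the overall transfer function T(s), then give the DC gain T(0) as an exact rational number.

Answer: -48

Working:
(1) add F1, F2 (parallel) gives (-16*s^2 - 4*s + 8)/(4*s^2 + s - 1)
(2) add F3, F4 (parallel) gives (4*s^2 + 2*s - 3)/(s + 1)
(3) combine F5, F6 in parallel gives (-2*s^2 - s + 2)/(2*s^2 + s - 1)
(4) combine (F1+F2), (F3+F4), (F5+F6) in series gives (128*s^6 + 160*s^5 - 224*s^4 - 224*s^3 + 164*s^2 + 80*s - 48)/(8*s^5 + 14*s^4 + s^3 - 7*s^2 - s + 1)
Step 4 gives the overall T(s). Then T(0) = -48/1 = -48.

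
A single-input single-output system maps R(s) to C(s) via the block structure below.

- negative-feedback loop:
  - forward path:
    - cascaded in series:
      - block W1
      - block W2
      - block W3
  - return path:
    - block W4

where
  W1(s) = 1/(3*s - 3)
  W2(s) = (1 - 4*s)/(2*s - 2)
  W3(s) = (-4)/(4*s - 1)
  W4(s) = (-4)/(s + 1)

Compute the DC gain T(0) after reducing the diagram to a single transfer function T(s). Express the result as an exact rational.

1. series reduction of W1, W2, W3, giving 2/(3*s^2 - 6*s + 3)
2. reduce the feedback loop with forward (W1*W2*W3) and return W4, giving (2*s + 2)/(3*s^3 - 3*s^2 - 3*s - 5)
Step 2 gives the overall T(s). Then T(0) = 2/(-5) = -2/5.

Final answer: -2/5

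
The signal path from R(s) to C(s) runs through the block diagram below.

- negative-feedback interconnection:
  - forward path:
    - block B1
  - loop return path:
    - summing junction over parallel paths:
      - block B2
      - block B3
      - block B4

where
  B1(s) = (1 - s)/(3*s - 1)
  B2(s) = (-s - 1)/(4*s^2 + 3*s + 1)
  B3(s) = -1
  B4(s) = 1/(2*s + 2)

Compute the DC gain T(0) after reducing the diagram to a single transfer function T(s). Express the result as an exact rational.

Step 1: sum the parallel branches B2, B3, B4, giving (-8*s^3 - 12*s^2 - 9*s - 3)/(8*s^3 + 14*s^2 + 8*s + 2)
Step 2: feedback reduction of B1, (B2+B3+B4), giving (-8*s^4 - 6*s^3 + 6*s^2 + 6*s + 2)/(32*s^4 + 38*s^3 + 7*s^2 - 8*s - 5)
That last expression is T(s); at s = 0 only the constant terms survive, so T(0) = 2/(-5) = -2/5.

Answer: -2/5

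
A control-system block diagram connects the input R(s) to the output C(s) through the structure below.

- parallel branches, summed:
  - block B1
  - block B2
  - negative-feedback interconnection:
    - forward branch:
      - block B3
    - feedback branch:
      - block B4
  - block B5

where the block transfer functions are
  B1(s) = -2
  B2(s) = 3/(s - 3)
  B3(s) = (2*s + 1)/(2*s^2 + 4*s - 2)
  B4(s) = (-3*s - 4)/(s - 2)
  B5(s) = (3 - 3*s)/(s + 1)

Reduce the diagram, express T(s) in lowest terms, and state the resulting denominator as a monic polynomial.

First reduce the diagram to T(s).

(1) apply the feedback formula to B3, B4, giving (2*s^2 - 3*s - 2)/(2*s^3 - 6*s^2 - 21*s)
(2) add B1, B2, [B3/(1+B3*B4)], B5 (parallel), giving (-10*s^5 + 70*s^4 - 16*s^3 - 401*s^2 + 13*s + 6)/(2*s^5 - 10*s^4 - 15*s^3 + 60*s^2 + 63*s)
T(s) is the step-2 result (common factors already cancelled). Leading coefficient of the denominator: 2. Divide through by 2 for the monic polynomial.

Answer: s^5 - 5*s^4 - 15*s^3/2 + 30*s^2 + 63*s/2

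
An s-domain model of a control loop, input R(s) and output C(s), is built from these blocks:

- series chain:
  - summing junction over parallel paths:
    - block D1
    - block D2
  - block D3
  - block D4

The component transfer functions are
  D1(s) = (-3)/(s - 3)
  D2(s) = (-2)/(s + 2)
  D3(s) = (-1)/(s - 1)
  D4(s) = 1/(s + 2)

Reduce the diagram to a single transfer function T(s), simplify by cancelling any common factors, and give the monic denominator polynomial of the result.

The answer is s^4 - 9*s^2 - 4*s + 12.

Reasoning:
Step 1: parallel reduction of D1, D2: (-5*s)/(s^2 - s - 6)
Step 2: cascade (D1+D2), D3, D4: (5*s)/(s^4 - 9*s^2 - 4*s + 12)
Step 2 gives the fully reduced T(s), with no common factor left to cancel. The denominator is already monic (leading coefficient 1).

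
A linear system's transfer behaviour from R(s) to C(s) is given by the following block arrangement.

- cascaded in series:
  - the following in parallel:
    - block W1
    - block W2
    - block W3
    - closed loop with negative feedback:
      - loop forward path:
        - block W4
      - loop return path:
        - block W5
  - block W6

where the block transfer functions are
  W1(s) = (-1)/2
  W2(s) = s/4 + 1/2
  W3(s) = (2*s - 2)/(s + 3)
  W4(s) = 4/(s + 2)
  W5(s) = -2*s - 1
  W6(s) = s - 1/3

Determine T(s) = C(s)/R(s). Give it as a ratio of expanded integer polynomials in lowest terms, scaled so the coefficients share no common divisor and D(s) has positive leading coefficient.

Step 1. reduce the feedback loop with forward W4 and return W5, giving (-4)/(7*s + 2)
Step 2. combine W1, W2, W3, [W4/(1+W4*W5)] in parallel, giving (7*s^3 + 79*s^2 - 50*s - 64)/(28*s^2 + 92*s + 24)
Step 3. reduce the series chain (W1+W2+W3+[W4/(1+W4*W5)]), W6, giving the overall T(s)

Answer: (21*s^4 + 230*s^3 - 229*s^2 - 142*s + 64)/(84*s^2 + 276*s + 72)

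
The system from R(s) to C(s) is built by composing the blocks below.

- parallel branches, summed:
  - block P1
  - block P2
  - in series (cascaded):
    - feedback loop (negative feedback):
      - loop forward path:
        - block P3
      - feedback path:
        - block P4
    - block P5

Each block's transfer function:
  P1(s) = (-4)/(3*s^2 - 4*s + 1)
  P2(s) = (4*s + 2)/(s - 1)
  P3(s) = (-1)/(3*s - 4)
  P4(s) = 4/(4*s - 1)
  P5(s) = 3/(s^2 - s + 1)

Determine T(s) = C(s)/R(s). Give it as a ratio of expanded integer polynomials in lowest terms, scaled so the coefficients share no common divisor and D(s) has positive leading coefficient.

Step 1. apply the feedback formula to P3, P4 = (1 - 4*s)/(12*s^2 - 19*s)
Step 2. series reduction of [P3/(1+P3*P4)], P5 = (3 - 12*s)/(12*s^4 - 31*s^3 + 31*s^2 - 19*s)
Step 3. parallel reduction of P1, P2, ([P3/(1+P3*P4)]*P5), which is the overall transfer function T(s) = C(s)/R(s) in lowest terms

Therefore the answer is (144*s^6 - 348*s^5 + 238*s^4 - 16*s^3 - 167*s^2 + 90*s + 3)/(36*s^6 - 141*s^5 + 229*s^4 - 212*s^3 + 107*s^2 - 19*s).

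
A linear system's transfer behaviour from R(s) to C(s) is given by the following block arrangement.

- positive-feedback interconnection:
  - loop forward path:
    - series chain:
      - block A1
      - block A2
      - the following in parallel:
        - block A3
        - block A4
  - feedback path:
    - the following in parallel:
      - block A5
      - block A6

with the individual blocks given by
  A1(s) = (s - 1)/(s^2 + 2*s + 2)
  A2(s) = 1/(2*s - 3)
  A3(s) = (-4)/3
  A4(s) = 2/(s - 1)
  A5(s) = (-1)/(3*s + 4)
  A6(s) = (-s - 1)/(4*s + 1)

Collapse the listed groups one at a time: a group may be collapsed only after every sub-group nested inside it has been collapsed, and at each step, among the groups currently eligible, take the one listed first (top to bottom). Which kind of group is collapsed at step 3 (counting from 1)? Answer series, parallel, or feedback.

Answer: parallel

Working:
Step 1. combine A3, A4 in parallel
Step 2. reduce the series chain A1, A2, (A3+A4)
Step 3. reduce the parallel group A5, A6
Step 4. close the feedback loop around (A1*A2*(A3+A4)), (A5+A6)
At step 3 the group reduced is parallel.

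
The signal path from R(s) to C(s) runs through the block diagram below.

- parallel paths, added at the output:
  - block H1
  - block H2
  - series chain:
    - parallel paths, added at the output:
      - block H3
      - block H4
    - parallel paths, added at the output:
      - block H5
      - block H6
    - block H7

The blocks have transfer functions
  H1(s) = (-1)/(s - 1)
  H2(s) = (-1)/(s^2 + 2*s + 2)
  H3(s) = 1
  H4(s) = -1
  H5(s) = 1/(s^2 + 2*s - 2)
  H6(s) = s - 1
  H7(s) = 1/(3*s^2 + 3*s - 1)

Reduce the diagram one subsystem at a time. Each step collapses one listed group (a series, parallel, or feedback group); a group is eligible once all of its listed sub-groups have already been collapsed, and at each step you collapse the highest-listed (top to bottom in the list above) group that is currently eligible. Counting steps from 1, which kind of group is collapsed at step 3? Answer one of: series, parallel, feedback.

1. add H3, H4 (parallel)
2. parallel reduction of H5, H6
3. series reduction of (H3+H4), (H5+H6), H7
4. sum the parallel branches H1, H2, ((H3+H4)*(H5+H6)*H7)
So the answer for step 3 is series.

Answer: series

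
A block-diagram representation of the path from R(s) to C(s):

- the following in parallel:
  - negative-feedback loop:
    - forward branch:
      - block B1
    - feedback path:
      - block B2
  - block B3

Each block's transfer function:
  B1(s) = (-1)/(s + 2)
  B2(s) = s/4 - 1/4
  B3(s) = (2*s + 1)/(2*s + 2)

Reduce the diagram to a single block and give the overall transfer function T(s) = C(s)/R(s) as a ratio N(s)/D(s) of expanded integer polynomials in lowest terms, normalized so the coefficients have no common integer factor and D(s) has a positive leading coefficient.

(1) collapse the loop (B1 forward, B2 return) = (-4)/(3*s + 9)
(2) add [B1/(1+B1*B2)], B3 (parallel) - this is the overall T(s), already in the required normalized form

Final answer: (6*s^2 + 13*s + 1)/(6*s^2 + 24*s + 18)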